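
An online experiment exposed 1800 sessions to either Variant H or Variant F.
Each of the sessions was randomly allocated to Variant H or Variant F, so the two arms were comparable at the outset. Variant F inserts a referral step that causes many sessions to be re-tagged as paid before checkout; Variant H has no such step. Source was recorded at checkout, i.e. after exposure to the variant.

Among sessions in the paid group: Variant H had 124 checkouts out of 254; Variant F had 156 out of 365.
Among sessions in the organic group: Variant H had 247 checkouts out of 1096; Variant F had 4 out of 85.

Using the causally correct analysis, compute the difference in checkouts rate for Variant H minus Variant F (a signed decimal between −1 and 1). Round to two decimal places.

-0.08

Variant H is higher inside every traffic source stratum but Variant F is higher in aggregate. Whether to stratify depends on how traffic source relates to the variant.
Traffic source here is a post-treatment variable shaped by the variant; conditioning on it would introduce bias rather than remove it. The overall comparison is the causal one.
The causal difference is the pooled difference: 0.275 − 0.356 = -0.081.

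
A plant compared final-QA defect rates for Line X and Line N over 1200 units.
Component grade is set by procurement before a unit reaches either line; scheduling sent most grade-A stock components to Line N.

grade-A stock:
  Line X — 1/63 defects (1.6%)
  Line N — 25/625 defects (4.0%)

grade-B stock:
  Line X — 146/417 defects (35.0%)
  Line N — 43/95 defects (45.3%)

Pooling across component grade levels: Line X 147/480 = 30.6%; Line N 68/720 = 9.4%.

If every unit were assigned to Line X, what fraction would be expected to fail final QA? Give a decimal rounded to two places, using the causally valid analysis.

0.16

Line X is lower inside every component grade stratum but Line N is lower in aggregate. Whether to stratify depends on how component grade relates to the line.
Component grade satisfies the back-door criterion: it is not a descendant of the line, and it blocks the spurious path from line to outcome. Adjusting for it (i.e., using the within-component grade rates) gives the causal effect.
Standardising Line X to the population component grade mix: 0.573·1/63 + 0.427·146/417 = 0.158.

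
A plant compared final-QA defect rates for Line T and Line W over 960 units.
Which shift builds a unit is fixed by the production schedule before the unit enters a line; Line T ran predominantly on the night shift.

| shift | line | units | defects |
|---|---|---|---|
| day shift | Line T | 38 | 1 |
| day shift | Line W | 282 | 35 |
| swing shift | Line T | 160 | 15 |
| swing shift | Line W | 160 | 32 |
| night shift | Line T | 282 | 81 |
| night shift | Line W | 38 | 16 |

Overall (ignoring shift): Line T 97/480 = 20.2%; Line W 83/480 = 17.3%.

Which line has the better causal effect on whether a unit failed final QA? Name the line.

Line T

Shift differs across lines for reasons unrelated to any effect of the line itself, and it separately predicts the outcome — a classic confounder. We must compare within shift levels.
Within each level — day shift: 2.6% vs 12.4%; swing shift: 9.4% vs 20.0%; night shift: 28.7% vs 42.1% — Line T is lower every time.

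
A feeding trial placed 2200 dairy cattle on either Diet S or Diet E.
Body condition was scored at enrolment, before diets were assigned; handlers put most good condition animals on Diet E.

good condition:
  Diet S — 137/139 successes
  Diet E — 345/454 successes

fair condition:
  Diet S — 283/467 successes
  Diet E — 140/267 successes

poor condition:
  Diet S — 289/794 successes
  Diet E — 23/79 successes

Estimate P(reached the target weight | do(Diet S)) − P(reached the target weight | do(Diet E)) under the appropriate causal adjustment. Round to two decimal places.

+0.12

The starting body condition-specific comparison favours Diet S throughout, but the pooled figures favour Diet E. The question is whether to condition on starting body condition.
Starting body condition is set before the diet has any effect — it is not caused by the diet — and it independently drives the outcome. That makes it a confounder, so the causal comparison is within starting body condition levels.
Adjusting over the population distribution of starting body condition: 0.270·(0.986−0.760) + 0.334·(0.606−0.524) + 0.397·(0.364−0.291) = +0.117.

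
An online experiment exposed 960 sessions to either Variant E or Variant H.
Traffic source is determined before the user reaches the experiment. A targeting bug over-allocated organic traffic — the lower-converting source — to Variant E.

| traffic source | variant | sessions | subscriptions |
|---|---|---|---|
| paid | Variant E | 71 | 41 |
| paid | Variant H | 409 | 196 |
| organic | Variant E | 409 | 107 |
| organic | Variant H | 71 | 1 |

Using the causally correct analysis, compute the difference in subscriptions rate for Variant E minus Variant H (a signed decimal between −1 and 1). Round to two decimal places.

The traffic source-specific comparison favours Variant E throughout, but the pooled figures favour Variant H. The question is whether to condition on traffic source.
Since traffic source is a pre-existing factor (not a product of the variant) and it affects the outcome on its own, it is a confounder. The stratified rates, not the pooled rate, identify the causal effect.
Adjusting over the population distribution of traffic source: 0.500·(0.577−0.479) + 0.500·(0.262−0.014) = +0.173.

+0.17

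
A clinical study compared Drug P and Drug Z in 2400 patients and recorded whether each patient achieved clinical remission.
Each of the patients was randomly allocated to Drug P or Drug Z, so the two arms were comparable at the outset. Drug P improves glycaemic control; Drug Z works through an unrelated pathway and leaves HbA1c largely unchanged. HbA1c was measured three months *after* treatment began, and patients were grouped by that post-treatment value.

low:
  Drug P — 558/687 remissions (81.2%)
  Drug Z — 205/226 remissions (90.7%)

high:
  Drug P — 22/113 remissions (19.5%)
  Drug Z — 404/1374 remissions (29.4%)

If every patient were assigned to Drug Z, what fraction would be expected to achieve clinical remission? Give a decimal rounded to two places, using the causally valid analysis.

0.38

HbA1c is downstream of the drug. One should not condition on a consequence of treatment, so the overall rates are the right comparison.
So P(outcome | do(Drug Z)) is just the pooled rate for Drug Z: 609/1600 = 0.381.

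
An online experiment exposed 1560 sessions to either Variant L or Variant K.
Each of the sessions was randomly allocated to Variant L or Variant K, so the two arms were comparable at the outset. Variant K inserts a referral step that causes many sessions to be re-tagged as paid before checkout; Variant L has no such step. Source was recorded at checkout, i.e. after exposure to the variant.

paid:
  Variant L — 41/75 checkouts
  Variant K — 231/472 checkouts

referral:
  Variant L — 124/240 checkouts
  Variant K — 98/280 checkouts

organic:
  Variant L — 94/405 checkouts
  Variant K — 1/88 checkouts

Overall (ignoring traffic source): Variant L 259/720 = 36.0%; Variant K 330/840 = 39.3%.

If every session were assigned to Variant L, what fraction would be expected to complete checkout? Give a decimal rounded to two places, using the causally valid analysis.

Stratifying would compare variants among sessions the variants themselves sorted into traffic source groups — a form of selection on an intermediate. The unconditioned pooled rates give the total causal effect.
So P(outcome | do(Variant L)) is just the pooled rate for Variant L: 259/720 = 0.360.

0.36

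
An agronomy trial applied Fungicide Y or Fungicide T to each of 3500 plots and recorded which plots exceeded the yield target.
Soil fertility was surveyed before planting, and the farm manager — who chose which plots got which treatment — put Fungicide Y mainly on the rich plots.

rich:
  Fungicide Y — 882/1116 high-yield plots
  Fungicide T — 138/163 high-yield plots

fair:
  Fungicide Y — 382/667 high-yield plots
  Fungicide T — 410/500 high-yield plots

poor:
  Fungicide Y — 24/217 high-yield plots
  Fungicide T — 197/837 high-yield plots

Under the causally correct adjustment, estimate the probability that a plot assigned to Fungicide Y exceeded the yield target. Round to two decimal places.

0.51

Within every soil fertility level Fungicide T has the higher rate, yet pooled Fungicide Y does — Simpson's reversal.
Soil fertility differs across fungicides for reasons unrelated to any effect of the fungicide itself, and it separately predicts the outcome — a classic confounder. We must compare within soil fertility levels.
Standardising Fungicide Y to the population soil fertility mix: 0.365·882/1116 + 0.333·382/667 + 0.301·24/217 = 0.513.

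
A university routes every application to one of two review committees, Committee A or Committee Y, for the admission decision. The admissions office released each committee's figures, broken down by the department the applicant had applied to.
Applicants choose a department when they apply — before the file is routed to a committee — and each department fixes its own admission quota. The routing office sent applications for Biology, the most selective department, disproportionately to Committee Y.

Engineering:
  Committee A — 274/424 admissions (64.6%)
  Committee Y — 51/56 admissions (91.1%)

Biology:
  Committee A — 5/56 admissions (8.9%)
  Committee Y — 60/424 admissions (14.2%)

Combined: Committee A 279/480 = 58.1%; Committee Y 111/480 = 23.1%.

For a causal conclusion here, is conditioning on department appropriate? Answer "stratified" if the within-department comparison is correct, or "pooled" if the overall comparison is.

The stratified and pooled comparisons disagree (Committee Y wins within each department; Committee A wins overall), so the answer turns on the causal role of department.
Department differs across review committees for reasons unrelated to any effect of the review committee itself, and it separately predicts the outcome — a classic confounder. We must compare within department levels.
Within each level — Engineering: 64.6% vs 91.1%; Biology: 8.9% vs 14.2% — Committee Y is higher every time.

stratified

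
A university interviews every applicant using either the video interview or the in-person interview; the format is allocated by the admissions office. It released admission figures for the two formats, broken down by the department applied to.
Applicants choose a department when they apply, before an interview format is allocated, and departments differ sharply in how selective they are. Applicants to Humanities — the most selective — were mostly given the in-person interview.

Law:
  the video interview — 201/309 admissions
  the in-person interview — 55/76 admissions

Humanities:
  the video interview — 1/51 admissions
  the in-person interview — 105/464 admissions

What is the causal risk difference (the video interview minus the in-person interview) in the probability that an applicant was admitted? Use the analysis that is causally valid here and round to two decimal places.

-0.15

Nothing the interview format does changes department; the imbalance is an allocation artefact. With department also predicting the outcome, the pooled figure is confounded, and the within-stratum comparison is the causal one.
Adjusting over the population distribution of department: 0.428·(0.650−0.724) + 0.572·(0.020−0.226) = -0.150.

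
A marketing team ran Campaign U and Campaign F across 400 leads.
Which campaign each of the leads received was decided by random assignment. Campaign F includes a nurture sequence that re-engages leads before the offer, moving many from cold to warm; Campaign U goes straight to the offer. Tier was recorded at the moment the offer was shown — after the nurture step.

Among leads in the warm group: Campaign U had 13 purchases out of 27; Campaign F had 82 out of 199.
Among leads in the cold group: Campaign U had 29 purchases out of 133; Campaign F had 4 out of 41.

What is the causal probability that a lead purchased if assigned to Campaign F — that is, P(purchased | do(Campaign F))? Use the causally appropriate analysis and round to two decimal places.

The distribution of engagement tier is itself part of what the campaign does — it is an intermediate outcome. Holding it fixed would remove that part of the effect; the total effect is the pooled difference.
So P(outcome | do(Campaign F)) is just the pooled rate for Campaign F: 86/240 = 0.358.

0.36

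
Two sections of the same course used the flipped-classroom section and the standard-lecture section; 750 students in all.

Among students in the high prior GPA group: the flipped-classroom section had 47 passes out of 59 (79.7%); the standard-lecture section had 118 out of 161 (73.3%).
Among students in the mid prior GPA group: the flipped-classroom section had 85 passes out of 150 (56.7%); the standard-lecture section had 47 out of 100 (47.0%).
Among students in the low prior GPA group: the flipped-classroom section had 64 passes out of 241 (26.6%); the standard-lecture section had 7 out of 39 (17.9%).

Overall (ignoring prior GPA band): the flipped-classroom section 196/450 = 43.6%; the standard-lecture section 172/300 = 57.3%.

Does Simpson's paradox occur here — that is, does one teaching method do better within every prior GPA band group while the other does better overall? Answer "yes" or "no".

Within each prior GPA band level (high prior GPA 79.7% vs 73.3%; mid prior GPA 56.7% vs 47.0%; low prior GPA 26.6% vs 17.9%), the flipped-classroom section has the higher rate every time. Pooled: 43.6% vs 57.3% — the standard-lecture section has the higher rate overall. The two comparisons disagree.

yes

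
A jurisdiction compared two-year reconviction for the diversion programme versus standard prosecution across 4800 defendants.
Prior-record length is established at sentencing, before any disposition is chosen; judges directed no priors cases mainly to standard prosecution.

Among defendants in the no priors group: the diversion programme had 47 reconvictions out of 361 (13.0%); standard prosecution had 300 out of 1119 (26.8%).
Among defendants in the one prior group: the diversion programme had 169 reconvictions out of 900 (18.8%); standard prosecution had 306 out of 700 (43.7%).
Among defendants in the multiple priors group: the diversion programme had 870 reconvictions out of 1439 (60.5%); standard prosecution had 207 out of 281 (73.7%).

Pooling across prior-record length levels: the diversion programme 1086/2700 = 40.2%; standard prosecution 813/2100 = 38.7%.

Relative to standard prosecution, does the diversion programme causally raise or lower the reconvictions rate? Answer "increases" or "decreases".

decreases

Nothing the disposition does changes prior-record length; the imbalance is an allocation artefact. With prior-record length also predicting the outcome, the pooled figure is confounded, and the within-stratum comparison is the causal one.
Within each level — no priors: 13.0% vs 26.8%; one prior: 18.8% vs 43.7%; multiple priors: 60.5% vs 73.7% — the diversion programme is lower every time.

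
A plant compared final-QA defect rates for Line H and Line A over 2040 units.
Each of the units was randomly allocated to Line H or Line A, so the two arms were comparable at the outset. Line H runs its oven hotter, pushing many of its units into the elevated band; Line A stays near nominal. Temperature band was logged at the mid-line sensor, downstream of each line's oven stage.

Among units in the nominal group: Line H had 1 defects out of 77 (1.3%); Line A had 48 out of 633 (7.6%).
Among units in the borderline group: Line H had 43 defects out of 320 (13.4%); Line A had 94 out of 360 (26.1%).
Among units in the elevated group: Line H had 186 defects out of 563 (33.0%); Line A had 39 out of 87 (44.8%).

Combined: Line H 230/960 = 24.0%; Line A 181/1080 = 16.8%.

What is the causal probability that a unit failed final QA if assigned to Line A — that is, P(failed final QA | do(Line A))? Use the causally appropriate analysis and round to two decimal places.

0.17

The in-process temperature band-specific comparison favours Line H throughout, but the pooled figures favour Line A. The question is whether to condition on in-process temperature band.
In-process temperature band here is a post-treatment variable shaped by the line; conditioning on it would introduce bias rather than remove it. The overall comparison is the causal one.
So P(outcome | do(Line A)) is just the pooled rate for Line A: 181/1080 = 0.168.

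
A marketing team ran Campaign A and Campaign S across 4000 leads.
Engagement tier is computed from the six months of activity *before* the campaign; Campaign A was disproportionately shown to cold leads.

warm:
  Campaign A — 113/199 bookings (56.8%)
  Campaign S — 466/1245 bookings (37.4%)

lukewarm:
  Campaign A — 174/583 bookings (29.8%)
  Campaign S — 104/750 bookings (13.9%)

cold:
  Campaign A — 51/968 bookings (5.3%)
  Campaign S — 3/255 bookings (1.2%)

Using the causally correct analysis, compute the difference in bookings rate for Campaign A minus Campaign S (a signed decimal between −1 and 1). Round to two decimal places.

Engagement tier satisfies the back-door criterion: it is not a descendant of the campaign, and it blocks the spurious path from campaign to outcome. Adjusting for it (i.e., using the within-engagement tier rates) gives the causal effect.
Adjusting over the population distribution of engagement tier: 0.361·(0.568−0.374) + 0.333·(0.298−0.139) + 0.306·(0.053−0.012) = +0.136.

+0.14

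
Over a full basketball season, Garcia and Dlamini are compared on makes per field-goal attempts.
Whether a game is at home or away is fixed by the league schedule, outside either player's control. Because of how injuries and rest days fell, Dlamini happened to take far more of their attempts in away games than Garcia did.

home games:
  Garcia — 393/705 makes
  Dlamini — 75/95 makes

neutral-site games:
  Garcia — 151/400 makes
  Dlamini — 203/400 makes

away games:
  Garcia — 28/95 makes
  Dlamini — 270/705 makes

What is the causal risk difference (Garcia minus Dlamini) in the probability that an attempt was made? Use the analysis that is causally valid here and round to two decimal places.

-0.15

Dlamini is higher inside every game venue stratum but Garcia is higher in aggregate. Whether to stratify depends on how game venue relates to the player.
Nothing the player does changes game venue; the imbalance is an allocation artefact. With game venue also predicting the outcome, the pooled figure is confounded, and the within-stratum comparison is the causal one.
Adjusting over the population distribution of game venue: 0.333·(0.557−0.789) + 0.333·(0.378−0.507) + 0.333·(0.295−0.383) = -0.150.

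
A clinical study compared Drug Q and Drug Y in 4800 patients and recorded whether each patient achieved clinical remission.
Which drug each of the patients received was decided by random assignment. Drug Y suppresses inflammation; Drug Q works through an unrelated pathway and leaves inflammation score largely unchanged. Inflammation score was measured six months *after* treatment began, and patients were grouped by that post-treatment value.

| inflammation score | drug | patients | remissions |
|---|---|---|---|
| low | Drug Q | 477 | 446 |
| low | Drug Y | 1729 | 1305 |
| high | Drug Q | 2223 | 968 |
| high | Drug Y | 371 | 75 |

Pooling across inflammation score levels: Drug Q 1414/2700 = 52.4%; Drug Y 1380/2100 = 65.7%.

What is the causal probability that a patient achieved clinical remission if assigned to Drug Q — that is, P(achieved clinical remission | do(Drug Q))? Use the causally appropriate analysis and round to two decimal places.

Drug Q is higher inside every inflammation score stratum but Drug Y is higher in aggregate. Whether to stratify depends on how inflammation score relates to the drug.
Inflammation score is recorded after the drug and is itself shifted by it — it sits on the causal path from drug to outcome. Conditioning on a mediator would strip out part of the effect we want; the pooled comparison gives the total causal effect.
So P(outcome | do(Drug Q)) is just the pooled rate for Drug Q: 1414/2700 = 0.524.

0.52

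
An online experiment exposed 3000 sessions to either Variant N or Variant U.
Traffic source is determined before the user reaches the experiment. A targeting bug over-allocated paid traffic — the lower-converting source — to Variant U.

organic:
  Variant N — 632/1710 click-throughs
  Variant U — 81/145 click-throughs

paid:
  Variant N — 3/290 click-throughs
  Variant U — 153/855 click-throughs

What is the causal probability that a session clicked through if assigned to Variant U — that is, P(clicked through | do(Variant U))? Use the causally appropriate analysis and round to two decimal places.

The traffic source-specific comparison favours Variant U throughout, but the pooled figures favour Variant N. The question is whether to condition on traffic source.
Traffic source differs across variants for reasons unrelated to any effect of the variant itself, and it separately predicts the outcome — a classic confounder. We must compare within traffic source levels.
Standardising Variant U to the population traffic source mix: 0.618·81/145 + 0.382·153/855 = 0.414.

0.41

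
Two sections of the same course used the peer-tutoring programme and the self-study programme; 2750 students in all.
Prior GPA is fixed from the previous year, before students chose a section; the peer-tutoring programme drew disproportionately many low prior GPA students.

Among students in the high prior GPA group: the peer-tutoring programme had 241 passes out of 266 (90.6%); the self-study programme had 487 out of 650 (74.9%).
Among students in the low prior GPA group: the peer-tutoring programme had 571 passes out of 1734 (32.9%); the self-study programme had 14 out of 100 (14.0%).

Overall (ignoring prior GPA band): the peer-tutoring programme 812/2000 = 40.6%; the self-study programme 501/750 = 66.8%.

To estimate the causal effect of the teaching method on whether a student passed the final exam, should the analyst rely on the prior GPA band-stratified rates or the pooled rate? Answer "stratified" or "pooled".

stratified

the peer-tutoring programme is higher inside every prior GPA band stratum but the self-study programme is higher in aggregate. Whether to stratify depends on how prior GPA band relates to the teaching method.
Nothing the teaching method does changes prior GPA band; the imbalance is an allocation artefact. With prior GPA band also predicting the outcome, the pooled figure is confounded, and the within-stratum comparison is the causal one.
Within each level — high prior GPA: 90.6% vs 74.9%; low prior GPA: 32.9% vs 14.0% — the peer-tutoring programme is higher every time.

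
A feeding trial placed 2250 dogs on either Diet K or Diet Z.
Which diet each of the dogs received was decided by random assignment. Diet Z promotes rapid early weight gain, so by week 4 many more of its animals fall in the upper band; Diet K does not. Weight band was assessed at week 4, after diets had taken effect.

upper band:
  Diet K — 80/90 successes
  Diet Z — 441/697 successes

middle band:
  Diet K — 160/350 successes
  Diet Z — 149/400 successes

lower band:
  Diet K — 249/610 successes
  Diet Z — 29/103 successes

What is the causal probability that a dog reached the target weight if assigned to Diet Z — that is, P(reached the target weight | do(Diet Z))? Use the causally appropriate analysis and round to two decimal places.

0.52

Within every week-4 weight band level Diet K has the higher rate, yet pooled Diet Z does — Simpson's reversal.
The distribution of week-4 weight band is itself part of what the diet does — it is an intermediate outcome. Holding it fixed would remove that part of the effect; the total effect is the pooled difference.
So P(outcome | do(Diet Z)) is just the pooled rate for Diet Z: 619/1200 = 0.516.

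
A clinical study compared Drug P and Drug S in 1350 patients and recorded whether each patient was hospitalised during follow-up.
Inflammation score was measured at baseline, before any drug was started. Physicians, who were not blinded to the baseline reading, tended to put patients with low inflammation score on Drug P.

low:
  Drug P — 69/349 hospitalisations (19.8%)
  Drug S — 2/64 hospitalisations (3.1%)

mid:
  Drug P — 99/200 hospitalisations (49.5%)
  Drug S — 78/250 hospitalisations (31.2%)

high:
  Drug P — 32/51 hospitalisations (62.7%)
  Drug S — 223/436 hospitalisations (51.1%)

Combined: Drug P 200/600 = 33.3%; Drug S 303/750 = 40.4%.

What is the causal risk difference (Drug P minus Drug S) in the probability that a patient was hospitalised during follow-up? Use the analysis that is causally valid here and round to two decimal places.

+0.15

The imbalance in inflammation score arose from how patients were allocated, not from anything the drug did; and inflammation score independently affects the outcome. The pooled gap is confounded — condition on inflammation score.
Adjusting over the population distribution of inflammation score: 0.306·(0.198−0.031) + 0.333·(0.495−0.312) + 0.361·(0.627−0.511) = +0.154.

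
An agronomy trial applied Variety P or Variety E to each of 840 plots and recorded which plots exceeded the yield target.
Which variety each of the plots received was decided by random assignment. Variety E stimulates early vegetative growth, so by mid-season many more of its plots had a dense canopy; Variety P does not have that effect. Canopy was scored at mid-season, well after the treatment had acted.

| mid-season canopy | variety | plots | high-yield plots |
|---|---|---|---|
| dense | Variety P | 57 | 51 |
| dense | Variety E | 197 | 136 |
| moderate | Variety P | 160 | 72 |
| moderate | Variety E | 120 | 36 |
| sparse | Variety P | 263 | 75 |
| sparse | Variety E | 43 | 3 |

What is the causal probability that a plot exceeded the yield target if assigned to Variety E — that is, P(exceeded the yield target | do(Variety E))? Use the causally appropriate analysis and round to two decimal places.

0.49

The stratified and pooled comparisons disagree (Variety P wins within each mid-season canopy; Variety E wins overall), so the answer turns on the causal role of mid-season canopy.
Mid-season canopy is downstream of the variety. One should not condition on a consequence of treatment, so the overall rates are the right comparison.
So P(outcome | do(Variety E)) is just the pooled rate for Variety E: 175/360 = 0.486.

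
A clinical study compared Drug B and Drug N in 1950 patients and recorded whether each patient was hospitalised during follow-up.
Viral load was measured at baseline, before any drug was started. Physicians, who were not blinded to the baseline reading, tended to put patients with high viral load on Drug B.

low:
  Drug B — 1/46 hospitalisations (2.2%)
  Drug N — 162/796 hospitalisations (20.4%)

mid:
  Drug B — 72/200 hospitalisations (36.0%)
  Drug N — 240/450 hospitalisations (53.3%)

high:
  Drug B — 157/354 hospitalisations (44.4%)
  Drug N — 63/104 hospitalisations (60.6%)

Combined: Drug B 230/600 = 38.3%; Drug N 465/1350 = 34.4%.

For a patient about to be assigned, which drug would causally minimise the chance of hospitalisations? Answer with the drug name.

Within every viral load level Drug B has the lower rate, yet pooled Drug N does — Simpson's reversal.
Here viral load is a common cause — it drives both which drug a case falls under and the outcome. The crude comparison mixes populations; the stratum-specific rates are the causally relevant ones.
Within each level — low: 2.2% vs 20.4%; mid: 36.0% vs 53.3%; high: 44.4% vs 60.6% — Drug B is lower every time.

Drug B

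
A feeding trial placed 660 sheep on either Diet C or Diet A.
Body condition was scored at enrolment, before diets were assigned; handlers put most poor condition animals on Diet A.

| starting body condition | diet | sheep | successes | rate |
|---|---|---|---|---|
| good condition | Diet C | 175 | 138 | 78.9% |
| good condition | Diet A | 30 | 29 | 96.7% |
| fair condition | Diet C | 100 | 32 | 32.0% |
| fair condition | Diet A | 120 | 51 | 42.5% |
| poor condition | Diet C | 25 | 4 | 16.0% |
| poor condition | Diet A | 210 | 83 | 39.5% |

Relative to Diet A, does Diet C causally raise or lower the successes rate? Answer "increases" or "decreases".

Starting body condition satisfies the back-door criterion: it is not a descendant of the diet, and it blocks the spurious path from diet to outcome. Adjusting for it (i.e., using the within-starting body condition rates) gives the causal effect.
Within each level — good condition: 78.9% vs 96.7%; fair condition: 32.0% vs 42.5%; poor condition: 16.0% vs 39.5% — Diet A is higher every time.

decreases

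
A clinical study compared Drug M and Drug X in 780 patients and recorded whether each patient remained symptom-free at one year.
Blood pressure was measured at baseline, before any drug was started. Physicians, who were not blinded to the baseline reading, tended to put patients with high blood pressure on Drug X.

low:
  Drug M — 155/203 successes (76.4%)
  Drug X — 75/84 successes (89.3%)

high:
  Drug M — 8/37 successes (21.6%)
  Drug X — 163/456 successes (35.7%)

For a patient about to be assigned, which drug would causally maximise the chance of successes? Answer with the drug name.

Drug X

Blood pressure satisfies the back-door criterion: it is not a descendant of the drug, and it blocks the spurious path from drug to outcome. Adjusting for it (i.e., using the within-blood pressure rates) gives the causal effect.
Within each level — low: 76.4% vs 89.3%; high: 21.6% vs 35.7% — Drug X is higher every time.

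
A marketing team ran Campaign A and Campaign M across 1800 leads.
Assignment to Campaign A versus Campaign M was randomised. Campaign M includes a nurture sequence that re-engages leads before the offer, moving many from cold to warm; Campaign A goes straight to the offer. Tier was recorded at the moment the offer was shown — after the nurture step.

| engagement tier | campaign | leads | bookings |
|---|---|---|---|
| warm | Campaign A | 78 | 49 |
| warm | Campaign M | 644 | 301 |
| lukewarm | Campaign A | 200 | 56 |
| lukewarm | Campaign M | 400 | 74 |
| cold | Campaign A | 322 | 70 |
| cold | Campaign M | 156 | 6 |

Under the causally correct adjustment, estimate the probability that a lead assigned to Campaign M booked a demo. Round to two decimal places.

0.32

The distribution of engagement tier is itself part of what the campaign does — it is an intermediate outcome. Holding it fixed would remove that part of the effect; the total effect is the pooled difference.
So P(outcome | do(Campaign M)) is just the pooled rate for Campaign M: 381/1200 = 0.318.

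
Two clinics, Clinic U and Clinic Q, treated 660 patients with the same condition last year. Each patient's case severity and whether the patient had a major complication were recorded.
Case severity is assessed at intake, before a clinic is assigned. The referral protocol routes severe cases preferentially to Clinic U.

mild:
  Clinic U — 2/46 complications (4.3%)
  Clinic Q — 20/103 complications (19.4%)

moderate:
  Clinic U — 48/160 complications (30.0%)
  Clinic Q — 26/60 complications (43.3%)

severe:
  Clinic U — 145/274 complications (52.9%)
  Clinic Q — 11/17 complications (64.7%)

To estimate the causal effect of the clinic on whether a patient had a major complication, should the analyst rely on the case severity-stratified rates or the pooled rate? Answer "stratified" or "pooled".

Since case severity is a pre-existing factor (not a product of the clinic) and it affects the outcome on its own, it is a confounder. The stratified rates, not the pooled rate, identify the causal effect.
Within each level — mild: 4.3% vs 19.4%; moderate: 30.0% vs 43.3%; severe: 52.9% vs 64.7% — Clinic U is lower every time.

stratified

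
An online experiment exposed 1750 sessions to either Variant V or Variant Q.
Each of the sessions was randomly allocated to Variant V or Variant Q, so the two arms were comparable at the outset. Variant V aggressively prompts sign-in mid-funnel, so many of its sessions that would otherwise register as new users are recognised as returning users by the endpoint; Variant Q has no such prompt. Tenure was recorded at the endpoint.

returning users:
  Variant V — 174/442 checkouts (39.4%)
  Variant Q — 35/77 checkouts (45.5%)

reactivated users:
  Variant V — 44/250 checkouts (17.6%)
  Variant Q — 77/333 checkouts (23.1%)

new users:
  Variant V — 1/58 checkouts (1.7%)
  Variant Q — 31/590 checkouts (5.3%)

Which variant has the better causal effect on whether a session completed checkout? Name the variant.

User tenure is downstream of the variant. One should not condition on a consequence of treatment, so the overall rates are the right comparison.
Pooled: Variant V 29.2% vs Variant Q 14.3%; Variant V is higher overall.

Variant V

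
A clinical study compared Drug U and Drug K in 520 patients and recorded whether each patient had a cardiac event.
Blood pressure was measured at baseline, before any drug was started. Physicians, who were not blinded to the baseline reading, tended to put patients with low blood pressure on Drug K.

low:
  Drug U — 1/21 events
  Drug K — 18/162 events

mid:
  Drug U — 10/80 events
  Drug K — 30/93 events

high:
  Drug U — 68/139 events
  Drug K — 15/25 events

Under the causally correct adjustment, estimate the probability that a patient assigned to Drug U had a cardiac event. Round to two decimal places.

Since blood pressure is a pre-existing factor (not a product of the drug) and it affects the outcome on its own, it is a confounder. The stratified rates, not the pooled rate, identify the causal effect.
Standardising Drug U to the population blood pressure mix: 0.352·1/21 + 0.333·10/80 + 0.315·68/139 = 0.213.

0.21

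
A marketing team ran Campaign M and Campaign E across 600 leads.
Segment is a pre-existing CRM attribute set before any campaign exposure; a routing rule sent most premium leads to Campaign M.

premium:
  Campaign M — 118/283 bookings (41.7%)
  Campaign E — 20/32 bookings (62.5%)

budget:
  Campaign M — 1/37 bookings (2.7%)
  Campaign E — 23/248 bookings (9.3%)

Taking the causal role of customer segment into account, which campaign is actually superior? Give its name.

Campaign E

Customer segment differs across campaigns for reasons unrelated to any effect of the campaign itself, and it separately predicts the outcome — a classic confounder. We must compare within customer segment levels.
Within each level — premium: 41.7% vs 62.5%; budget: 2.7% vs 9.3% — Campaign E is higher every time.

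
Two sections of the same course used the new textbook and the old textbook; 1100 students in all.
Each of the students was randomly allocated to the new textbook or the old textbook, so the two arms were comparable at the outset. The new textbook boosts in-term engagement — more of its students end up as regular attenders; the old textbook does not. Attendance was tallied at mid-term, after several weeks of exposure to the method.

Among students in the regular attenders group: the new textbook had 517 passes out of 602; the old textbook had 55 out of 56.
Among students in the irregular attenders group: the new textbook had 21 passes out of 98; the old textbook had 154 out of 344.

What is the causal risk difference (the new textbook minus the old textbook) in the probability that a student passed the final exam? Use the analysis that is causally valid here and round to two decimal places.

+0.25

Because the teaching method influences mid-term attendance, mid-term attendance is a post-treatment mediator, not a confounder. Stratifying on it would bias the estimate; the causal effect is the crude pooled difference.
The causal difference is the pooled difference: 0.769 − 0.522 = +0.246.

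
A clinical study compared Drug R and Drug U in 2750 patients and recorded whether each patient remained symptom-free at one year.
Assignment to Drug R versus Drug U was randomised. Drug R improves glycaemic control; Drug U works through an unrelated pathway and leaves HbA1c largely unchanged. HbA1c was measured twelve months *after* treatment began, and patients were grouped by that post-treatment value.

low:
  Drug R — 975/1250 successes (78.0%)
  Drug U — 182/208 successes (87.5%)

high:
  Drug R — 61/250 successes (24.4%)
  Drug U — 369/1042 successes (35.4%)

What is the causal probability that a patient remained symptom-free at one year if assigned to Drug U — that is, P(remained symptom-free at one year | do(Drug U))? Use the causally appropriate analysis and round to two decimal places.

The stratified and pooled comparisons disagree (Drug U wins within each HbA1c; Drug R wins overall), so the answer turns on the causal role of HbA1c.
Because the drug influences HbA1c, HbA1c is a post-treatment mediator, not a confounder. Stratifying on it would bias the estimate; the causal effect is the crude pooled difference.
So P(outcome | do(Drug U)) is just the pooled rate for Drug U: 551/1250 = 0.441.

0.44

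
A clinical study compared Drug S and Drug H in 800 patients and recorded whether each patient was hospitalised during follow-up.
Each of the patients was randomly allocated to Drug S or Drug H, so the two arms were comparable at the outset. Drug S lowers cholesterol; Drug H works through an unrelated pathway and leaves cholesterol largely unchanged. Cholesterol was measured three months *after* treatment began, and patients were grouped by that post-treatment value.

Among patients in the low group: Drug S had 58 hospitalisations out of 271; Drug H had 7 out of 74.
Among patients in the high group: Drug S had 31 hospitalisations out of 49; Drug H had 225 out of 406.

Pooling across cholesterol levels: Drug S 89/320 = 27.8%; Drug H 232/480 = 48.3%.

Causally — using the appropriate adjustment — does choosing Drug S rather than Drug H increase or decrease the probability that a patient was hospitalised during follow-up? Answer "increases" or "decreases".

The stratified and pooled comparisons disagree (Drug H wins within each cholesterol; Drug S wins overall), so the answer turns on the causal role of cholesterol.
Cholesterol is downstream of the drug. One should not condition on a consequence of treatment, so the overall rates are the right comparison.
Pooled: Drug S 27.8% vs Drug H 48.3%; Drug S is lower overall.

decreases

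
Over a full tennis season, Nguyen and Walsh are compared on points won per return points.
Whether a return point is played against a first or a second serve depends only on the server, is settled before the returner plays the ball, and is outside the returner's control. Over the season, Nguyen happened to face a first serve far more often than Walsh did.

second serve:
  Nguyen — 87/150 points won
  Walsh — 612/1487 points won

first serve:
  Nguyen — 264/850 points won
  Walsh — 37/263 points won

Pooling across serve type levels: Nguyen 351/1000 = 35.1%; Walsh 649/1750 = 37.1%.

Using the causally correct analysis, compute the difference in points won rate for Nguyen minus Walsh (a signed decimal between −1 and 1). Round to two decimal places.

+0.17

Nothing the player does changes serve type; the imbalance is an allocation artefact. With serve type also predicting the outcome, the pooled figure is confounded, and the within-stratum comparison is the causal one.
Adjusting over the population distribution of serve type: 0.595·(0.580−0.412) + 0.405·(0.311−0.141) = +0.169.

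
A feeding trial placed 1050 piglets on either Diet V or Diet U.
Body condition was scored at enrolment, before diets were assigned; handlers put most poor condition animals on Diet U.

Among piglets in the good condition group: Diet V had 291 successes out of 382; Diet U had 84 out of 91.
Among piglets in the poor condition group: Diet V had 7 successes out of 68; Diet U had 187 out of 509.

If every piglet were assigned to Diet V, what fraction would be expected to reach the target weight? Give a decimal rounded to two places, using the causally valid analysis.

The stratified and pooled comparisons disagree (Diet U wins within each starting body condition; Diet V wins overall), so the answer turns on the causal role of starting body condition.
Nothing the diet does changes starting body condition; the imbalance is an allocation artefact. With starting body condition also predicting the outcome, the pooled figure is confounded, and the within-stratum comparison is the causal one.
Standardising Diet V to the population starting body condition mix: 0.450·291/382 + 0.550·7/68 = 0.400.

0.40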